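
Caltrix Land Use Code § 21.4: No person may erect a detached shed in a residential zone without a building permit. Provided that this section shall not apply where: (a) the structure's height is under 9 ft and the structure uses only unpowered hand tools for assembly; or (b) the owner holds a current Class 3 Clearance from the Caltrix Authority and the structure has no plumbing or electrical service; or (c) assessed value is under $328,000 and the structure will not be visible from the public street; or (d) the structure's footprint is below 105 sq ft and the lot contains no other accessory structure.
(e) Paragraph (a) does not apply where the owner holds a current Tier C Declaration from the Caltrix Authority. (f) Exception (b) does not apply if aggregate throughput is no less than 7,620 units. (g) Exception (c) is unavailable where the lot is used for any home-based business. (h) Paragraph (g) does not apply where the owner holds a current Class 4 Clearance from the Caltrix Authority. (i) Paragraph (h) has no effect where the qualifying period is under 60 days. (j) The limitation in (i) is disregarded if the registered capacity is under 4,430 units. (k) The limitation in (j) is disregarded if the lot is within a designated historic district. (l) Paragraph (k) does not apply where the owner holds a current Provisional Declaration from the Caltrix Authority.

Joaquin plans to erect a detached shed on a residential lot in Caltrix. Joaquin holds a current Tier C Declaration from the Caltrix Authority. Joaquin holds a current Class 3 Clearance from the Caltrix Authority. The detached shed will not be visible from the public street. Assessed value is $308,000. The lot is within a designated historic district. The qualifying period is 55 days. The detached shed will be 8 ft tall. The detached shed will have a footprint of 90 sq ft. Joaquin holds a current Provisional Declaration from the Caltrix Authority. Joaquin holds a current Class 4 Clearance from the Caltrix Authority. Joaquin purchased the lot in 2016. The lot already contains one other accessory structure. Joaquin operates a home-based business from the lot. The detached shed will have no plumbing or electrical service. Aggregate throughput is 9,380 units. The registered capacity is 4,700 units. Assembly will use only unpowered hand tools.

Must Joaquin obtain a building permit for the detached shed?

All of (a)'s requirements are met (the structure's height is 8 ft, under the 9 ft limit; assembly uses only hand tools). However, paragraph (e) must be considered: (e) operates against (a): a current Tier C Declaration is held. (a) is therefore removed.
Exception (b): a current Class 3 Clearance is held; there is no plumbing or electrical service — every condition holds. Turning to paragraph (f): (f) operates against (b): aggregate throughput is 9,380 units, meeting the 7,620 units threshold. Exception (b) does not apply.
Exception (c) is satisfied on its face — assessed value is $308,000, under the $328,000 limit; the structure will not be visible from the street. But applying paragraphs (g)–(l): (g) operates against (c): a home-based business operates on the lot. (h) would limit (g) — a current Class 4 Clearance is held — but (i) sets (h) aside: (i) operates against (h): the qualifying period is 55 days, under the 60 days limit. (j) is not engaged (the registered capacity is 4,700 units, not under 4,430 units), so (i) stands. Exception (c) does not apply.
Exception (d) fails — the lot already has another accessory structure.
No exception is made out. Joaquin falls within the general rule.

Yes — Joaquin must obtain a building permit.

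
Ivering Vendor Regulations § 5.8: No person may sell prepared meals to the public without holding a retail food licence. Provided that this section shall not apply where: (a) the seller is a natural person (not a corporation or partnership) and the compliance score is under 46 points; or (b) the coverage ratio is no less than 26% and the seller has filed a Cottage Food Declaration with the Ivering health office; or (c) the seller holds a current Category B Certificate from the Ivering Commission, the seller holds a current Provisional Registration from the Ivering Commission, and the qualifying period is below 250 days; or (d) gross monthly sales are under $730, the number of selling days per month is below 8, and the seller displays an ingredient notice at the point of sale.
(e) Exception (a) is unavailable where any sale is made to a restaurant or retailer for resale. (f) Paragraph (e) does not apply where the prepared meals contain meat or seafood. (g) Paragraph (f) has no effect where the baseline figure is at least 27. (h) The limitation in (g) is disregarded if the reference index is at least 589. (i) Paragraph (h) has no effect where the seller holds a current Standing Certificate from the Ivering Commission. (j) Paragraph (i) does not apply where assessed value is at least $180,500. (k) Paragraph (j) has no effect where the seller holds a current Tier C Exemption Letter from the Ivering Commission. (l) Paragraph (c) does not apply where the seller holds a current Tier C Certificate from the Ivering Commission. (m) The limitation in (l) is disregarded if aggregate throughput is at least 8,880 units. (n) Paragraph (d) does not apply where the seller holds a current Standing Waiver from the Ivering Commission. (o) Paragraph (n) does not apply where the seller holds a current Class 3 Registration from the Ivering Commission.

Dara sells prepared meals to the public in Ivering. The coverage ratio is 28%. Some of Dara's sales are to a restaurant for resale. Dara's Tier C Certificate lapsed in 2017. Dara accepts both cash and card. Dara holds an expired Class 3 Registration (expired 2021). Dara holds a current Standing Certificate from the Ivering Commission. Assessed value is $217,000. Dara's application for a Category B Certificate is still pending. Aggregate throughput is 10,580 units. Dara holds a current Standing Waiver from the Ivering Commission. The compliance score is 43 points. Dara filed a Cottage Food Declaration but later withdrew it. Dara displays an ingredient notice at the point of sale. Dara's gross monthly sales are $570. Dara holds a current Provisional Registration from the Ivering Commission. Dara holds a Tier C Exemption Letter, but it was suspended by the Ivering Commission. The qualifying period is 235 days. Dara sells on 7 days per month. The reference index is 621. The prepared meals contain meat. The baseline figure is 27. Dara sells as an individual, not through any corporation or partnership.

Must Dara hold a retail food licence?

All of (a)'s requirements are met (the seller is a natural person; the compliance score is 43 points, under the 46 points limit). Under paragraphs (e)–(k): (e) would limit (a) — some sales are to a restaurant for resale — but (f) sets (e) aside: (f) operates against (e): the prepared meals contain meat. (g) is triggered (the baseline figure is 27, meeting the 27 threshold), but is displaced by (h): (h) operates against (g): the reference index is 621, meeting the 589 threshold. (i) is engaged (a current Standing Certificate is held), but yields to (j): (j) operates — assessed value is $217,000, meeting the $180,500 threshold. (k), which would lift (j), is inapplicable — there is no Tier C Exemption Letter in force. So (a) applies.
Exception (b) does not apply: the Cottage Food Declaration was withdrawn.
Exception (c) requires that the seller holds a current Category B Certificate from the Ivering Commission; but there is no Category B Certificate in force, so (c) is unavailable.
All of (d)'s requirements are met (gross monthly sales are $570, under the $730 limit; the number of selling days per month is 7, below the 8 limit; an ingredient notice is displayed). However, paragraphs (n)–(o) must be considered: (n) operates — a current Standing Waiver is held. (o) is inapplicable (the Class 3 Registration is not current), so (n) stands. (d) is therefore removed.

No — exception (a) applies; Dara is not required to hold a retail food licence.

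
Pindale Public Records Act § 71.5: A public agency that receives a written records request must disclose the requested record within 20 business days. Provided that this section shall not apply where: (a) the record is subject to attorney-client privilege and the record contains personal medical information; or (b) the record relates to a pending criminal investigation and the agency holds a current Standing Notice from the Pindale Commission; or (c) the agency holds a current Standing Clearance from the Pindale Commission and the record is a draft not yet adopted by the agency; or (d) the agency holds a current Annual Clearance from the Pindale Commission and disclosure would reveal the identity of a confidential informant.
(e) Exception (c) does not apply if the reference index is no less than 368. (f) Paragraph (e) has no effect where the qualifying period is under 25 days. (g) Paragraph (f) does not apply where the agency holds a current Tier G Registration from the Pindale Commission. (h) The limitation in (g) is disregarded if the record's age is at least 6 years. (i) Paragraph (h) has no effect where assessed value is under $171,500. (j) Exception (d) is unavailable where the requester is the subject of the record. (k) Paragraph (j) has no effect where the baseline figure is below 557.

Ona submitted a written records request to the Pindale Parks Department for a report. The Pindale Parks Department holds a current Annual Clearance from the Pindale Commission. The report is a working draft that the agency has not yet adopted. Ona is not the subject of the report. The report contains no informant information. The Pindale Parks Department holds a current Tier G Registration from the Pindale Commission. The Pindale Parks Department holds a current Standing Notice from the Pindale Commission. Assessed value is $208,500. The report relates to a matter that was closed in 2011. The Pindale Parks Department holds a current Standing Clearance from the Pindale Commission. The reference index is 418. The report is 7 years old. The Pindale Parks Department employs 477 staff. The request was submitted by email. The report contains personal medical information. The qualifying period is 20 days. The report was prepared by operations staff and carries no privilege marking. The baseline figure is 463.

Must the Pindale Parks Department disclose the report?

Exception (a) requires that the record is subject to attorney-client privilege; but the report carries no privilege marking, so (a) is unavailable.
Exception (b) requires that the record relates to a pending criminal investigation; but the report relates to a closed matter, so (b) is unavailable.
Exception (c): a current Standing Clearance is held; the report is an unadopted draft — every condition holds. Considering the limiting provisions: (e) applies (the reference index is 418, meeting the 368 threshold), but is set aside by (f): (f) is triggered — the qualifying period is 20 days, under the 25 days limit. (g) is triggered (a current Tier G Registration is held), but is displaced by (h): (h) applies — the record's age is 7 years, meeting the 6 years threshold. (i) is inapplicable (assessed value is $208,500, not under $171,500), so (h) stands. (c) remains available.
Exception (d) fails — the report contains no informant information.

No — exception (c) applies; the Pindale Parks Department is not required to disclose the report.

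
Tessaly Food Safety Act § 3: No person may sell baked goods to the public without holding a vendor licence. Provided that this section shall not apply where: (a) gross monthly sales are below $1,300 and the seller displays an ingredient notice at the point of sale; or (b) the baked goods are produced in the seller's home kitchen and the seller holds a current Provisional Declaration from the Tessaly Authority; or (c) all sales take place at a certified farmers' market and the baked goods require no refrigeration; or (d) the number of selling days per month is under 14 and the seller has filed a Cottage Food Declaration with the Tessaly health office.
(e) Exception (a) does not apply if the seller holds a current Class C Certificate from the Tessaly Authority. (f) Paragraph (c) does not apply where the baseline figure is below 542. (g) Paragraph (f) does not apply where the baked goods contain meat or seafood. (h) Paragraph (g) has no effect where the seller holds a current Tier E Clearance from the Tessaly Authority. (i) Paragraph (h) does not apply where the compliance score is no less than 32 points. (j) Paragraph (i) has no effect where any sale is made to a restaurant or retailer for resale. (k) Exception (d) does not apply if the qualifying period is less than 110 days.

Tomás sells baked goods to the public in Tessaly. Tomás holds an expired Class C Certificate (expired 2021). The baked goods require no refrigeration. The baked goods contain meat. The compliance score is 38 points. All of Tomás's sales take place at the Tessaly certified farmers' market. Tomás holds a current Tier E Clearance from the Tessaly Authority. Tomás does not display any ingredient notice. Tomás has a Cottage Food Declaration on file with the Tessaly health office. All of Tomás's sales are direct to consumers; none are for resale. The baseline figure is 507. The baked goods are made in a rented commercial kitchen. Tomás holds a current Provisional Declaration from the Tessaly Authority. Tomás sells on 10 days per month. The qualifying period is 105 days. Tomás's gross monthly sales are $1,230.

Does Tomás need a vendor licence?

No — exception (c) applies; Tomás is not required to hold a vendor licence.

Exception (a) fails — no ingredient notice is displayed.
Exception (b) does not apply: the baked goods are made in a commercial kitchen, not a home kitchen.
Exception (c) is satisfied on its face — all sales are at a certified farmers' market; the baked goods are shelf-stable. Under paragraphs (f)–(j): (f) would limit (c) — the baseline figure is 507, below the 542 limit — but (g) sets (f) aside: (g) operates against (f): the baked goods contain meat. (h) applies (a current Tier E Clearance is held), but is displaced by (i): (i) operates against (h): the compliance score is 38 points, meeting the 32 points threshold. (j) is not engaged (no sales are for resale), so (i) stands. (c) remains available.
Exception (d): the number of selling days per month is 10, under the 14 limit; a Cottage Food Declaration is on file — every condition holds. But applying paragraph (k): (k) operates against (d): the qualifying period is 105 days, less than the 110 days limit. Exception (d) does not apply.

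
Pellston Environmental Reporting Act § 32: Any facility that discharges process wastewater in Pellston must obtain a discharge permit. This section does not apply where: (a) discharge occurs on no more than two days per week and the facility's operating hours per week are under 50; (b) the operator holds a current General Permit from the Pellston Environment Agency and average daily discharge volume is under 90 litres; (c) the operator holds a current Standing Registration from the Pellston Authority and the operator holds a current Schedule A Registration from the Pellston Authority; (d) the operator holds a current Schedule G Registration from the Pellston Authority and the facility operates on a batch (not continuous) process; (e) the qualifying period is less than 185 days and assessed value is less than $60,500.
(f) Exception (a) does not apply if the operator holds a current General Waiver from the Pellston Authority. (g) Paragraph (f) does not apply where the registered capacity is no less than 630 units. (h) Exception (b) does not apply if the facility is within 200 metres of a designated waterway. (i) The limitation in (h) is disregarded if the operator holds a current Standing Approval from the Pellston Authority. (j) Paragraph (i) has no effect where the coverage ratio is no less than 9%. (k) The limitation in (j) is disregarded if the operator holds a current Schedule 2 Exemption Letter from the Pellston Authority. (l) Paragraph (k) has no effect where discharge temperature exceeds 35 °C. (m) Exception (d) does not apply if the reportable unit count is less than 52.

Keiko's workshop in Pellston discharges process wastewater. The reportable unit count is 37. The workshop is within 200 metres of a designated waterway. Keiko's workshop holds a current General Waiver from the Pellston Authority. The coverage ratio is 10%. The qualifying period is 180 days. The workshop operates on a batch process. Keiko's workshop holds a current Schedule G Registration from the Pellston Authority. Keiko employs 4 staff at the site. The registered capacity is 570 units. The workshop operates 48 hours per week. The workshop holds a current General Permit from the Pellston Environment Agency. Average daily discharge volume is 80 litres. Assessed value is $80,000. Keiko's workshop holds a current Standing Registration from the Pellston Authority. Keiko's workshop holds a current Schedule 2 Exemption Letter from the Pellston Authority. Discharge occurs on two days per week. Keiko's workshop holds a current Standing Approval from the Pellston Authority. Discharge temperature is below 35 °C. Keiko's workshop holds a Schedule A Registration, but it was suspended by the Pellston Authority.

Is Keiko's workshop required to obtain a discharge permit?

No — exception (b) applies; Keiko's workshop is not required to obtain a discharge permit.

Exception (a)'s conditions are all satisfied: discharge occurs on no more than two days per week; the facility's operating hours per week are 48, under the 50 limit. Turning to paragraphs (f)–(g): (f) applies — a current General Waiver is held. (g), which would lift (f), is not triggered — the registered capacity is 570 units, short of 630 units. (a) is therefore removed.
Exception (b)'s conditions are all satisfied: a current General Permit is held; average daily discharge volume is 80 litres, under the 90 litres limit. As to paragraphs (h)–(l): (h) is engaged (the workshop is within 200 m of a designated waterway), but is set aside by (i): (i) operates against (h): a current Standing Approval is held. (j) would limit (i) — the coverage ratio is 10%, meeting the 9% threshold — but (k) sets (j) aside: (k) operates — a current Schedule 2 Exemption Letter is held. (l) is not triggered (discharge temperature is below 35 °C), so (k) stands. (b) remains available.
Exception (c) fails — the Schedule A Registration is not current.
All of (d)'s requirements are met (a current Schedule G Registration is held; the facility operates on a batch process). Turning to paragraph (m): (m) operates against (d): the reportable unit count is 37, less than the 52 limit. Exception (d) does not apply.
Exception (e) does not apply: assessed value is $80,000, not less than $60,500.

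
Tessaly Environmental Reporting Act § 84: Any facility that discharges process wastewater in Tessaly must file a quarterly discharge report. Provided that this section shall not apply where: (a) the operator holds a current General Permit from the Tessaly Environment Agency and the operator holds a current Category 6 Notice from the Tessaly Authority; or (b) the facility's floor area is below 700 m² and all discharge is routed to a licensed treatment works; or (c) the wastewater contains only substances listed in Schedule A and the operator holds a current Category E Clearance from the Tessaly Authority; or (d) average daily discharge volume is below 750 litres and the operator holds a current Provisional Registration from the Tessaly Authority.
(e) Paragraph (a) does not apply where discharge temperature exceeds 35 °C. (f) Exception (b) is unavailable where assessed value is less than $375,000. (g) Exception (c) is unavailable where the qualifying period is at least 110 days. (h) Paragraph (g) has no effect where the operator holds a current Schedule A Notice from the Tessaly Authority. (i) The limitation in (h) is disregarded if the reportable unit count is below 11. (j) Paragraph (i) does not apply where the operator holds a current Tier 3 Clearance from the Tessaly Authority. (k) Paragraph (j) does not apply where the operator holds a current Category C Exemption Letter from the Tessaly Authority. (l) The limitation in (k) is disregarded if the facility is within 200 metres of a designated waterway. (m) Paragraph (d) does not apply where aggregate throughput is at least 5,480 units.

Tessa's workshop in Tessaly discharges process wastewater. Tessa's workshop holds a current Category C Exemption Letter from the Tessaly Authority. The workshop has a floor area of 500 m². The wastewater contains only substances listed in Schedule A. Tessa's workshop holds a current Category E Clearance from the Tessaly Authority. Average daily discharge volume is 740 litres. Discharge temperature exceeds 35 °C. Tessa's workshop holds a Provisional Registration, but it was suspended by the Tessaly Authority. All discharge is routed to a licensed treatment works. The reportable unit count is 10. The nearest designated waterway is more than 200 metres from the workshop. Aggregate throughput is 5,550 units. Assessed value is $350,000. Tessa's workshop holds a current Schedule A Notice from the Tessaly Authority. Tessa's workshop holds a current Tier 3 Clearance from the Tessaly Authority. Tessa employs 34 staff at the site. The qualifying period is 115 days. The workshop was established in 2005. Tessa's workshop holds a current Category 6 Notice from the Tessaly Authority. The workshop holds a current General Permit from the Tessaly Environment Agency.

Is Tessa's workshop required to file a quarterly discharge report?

All of (a)'s requirements are met (a current General Permit is held; a current Category 6 Notice is held). Turning to paragraph (e): (e) operates against (a): discharge temperature exceeds 35 °C. Exception (a) does not apply.
Exception (b) is satisfied on its face — the facility's floor area is 500 m², below the 700 m² limit; discharge is routed to a licensed treatment works. But: (f) applies — assessed value is $350,000, less than the $375,000 limit. (b) is therefore removed.
All of (c)'s requirements are met (the wastewater is Schedule-A-only; a current Category E Clearance is held). However, paragraphs (g)–(l) must be considered: (g) is engaged — the qualifying period is 115 days, meeting the 110 days threshold. (h) is triggered (a current Schedule A Notice is held), but is set aside by (i): (i) operates against (h): the reportable unit count is 10, below the 11 limit. (j) would limit (i) — a current Tier 3 Clearance is held — but (k) sets (j) aside: (k) is engaged — a current Category C Exemption Letter is held. (l) is inapplicable (the workshop is more than 200 m from any designated waterway), so (k) stands. So (c) is unavailable.
Exception (d) requires that the operator holds a current Provisional Registration from the Tessaly Authority; but no current Provisional Registration is held, so (d) is unavailable.
No exception applies. The general rule governs.

Yes — Tessa's workshop must file a quarterly discharge report.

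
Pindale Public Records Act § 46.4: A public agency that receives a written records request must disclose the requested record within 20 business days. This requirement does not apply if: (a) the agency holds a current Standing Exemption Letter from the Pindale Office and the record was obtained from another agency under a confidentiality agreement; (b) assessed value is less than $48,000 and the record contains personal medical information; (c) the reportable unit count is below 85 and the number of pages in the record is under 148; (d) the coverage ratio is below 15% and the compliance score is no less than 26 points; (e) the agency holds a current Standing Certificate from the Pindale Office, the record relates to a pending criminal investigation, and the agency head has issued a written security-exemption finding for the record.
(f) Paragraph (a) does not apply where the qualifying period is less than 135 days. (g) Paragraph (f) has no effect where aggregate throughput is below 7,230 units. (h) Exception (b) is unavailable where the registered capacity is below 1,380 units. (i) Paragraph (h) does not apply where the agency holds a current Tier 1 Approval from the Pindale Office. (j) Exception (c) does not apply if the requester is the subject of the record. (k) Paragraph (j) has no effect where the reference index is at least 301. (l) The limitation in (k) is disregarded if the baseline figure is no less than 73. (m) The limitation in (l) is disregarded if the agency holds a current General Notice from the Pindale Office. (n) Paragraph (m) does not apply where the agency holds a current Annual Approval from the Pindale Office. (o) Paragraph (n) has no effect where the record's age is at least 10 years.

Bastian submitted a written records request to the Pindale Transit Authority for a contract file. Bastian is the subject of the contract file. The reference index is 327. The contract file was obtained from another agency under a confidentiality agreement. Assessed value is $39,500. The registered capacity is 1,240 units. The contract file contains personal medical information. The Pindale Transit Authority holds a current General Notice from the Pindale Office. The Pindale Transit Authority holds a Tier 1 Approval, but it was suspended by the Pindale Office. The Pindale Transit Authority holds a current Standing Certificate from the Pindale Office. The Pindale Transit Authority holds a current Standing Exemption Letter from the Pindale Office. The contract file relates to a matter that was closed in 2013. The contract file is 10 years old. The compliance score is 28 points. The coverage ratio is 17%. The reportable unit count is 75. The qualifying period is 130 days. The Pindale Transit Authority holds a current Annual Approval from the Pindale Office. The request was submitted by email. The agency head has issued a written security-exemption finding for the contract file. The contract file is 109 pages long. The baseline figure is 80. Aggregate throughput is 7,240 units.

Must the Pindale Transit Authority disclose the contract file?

No — exception (c) applies; the Pindale Transit Authority is not required to disclose the contract file.

Exception (a) is satisfied on its face — a current Standing Exemption Letter is held; the contract file was obtained under a confidentiality agreement. However, paragraphs (f)–(g) must be considered: (f) operates against (a): the qualifying period is 130 days, less than the 135 days limit. (g), which would lift (f), is not engaged — aggregate throughput is 7,240 units, not below 7,230 units. (a) is therefore removed.
All of (b)'s requirements are met (assessed value is $39,500, less than the $48,000 limit; the contract file contains personal medical information). However, paragraphs (h)–(i) must be considered: (h) operates against (b): the registered capacity is 1,240 units, below the 1,380 units limit. (i), which would lift (h), does not operate here — no current Tier 1 Approval is held. Exception (b) does not apply.
All of (c)'s requirements are met (the reportable unit count is 75, below the 85 limit; the number of pages in the record is 109, under the 148 limit). Under paragraphs (j)–(o): (j) would limit (c) — Bastian is the subject of the contract file — but (k) sets (j) aside: (k) applies — the reference index is 327, meeting the 301 threshold. (l) would limit (k) — the baseline figure is 80, meeting the 73 threshold — but (m) sets (l) aside: (m) operates — a current General Notice is held. (n) would limit (m) — a current Annual Approval is held — but (o) sets (n) aside: (o) operates — the record's age is 10 years, meeting the 10 years threshold. Exception (c) stands.
Exception (d) fails — the coverage ratio is 17%, not below 15%.
Exception (e) fails — the contract file relates to a closed matter.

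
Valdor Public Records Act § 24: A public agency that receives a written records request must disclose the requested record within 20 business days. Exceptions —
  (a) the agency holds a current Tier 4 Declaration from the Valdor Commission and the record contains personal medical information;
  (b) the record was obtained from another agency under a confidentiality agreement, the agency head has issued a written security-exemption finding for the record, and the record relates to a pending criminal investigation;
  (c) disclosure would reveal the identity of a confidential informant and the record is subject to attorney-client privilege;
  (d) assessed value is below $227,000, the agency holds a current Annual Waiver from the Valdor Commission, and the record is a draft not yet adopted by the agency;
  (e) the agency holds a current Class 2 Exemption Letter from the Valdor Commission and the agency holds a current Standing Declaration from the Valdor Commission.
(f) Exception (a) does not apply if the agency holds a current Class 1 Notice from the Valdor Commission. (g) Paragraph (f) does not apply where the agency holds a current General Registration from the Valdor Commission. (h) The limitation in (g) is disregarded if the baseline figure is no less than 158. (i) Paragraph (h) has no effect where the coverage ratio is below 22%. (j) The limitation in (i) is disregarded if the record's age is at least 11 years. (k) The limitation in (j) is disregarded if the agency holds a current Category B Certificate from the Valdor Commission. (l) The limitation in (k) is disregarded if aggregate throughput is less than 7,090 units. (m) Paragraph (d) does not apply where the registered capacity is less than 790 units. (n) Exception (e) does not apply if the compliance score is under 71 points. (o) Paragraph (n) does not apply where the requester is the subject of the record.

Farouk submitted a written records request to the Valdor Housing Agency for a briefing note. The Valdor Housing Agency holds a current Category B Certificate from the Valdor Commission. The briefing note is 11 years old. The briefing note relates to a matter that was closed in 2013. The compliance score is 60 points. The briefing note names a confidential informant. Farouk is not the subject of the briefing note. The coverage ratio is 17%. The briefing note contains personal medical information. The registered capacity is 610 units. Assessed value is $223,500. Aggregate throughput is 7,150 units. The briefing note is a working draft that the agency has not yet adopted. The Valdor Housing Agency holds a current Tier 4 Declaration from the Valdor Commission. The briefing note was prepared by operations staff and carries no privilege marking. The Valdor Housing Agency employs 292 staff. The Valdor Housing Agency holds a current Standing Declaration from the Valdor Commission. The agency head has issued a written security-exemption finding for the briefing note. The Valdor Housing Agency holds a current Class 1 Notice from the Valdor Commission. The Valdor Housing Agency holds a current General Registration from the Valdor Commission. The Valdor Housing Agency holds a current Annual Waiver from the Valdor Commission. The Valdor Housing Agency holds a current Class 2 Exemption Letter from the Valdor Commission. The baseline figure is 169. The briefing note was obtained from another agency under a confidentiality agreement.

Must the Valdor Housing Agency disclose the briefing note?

No — exception (a) applies; the Valdor Housing Agency is not required to disclose the briefing note.

All of (a)'s requirements are met (a current Tier 4 Declaration is held; the briefing note contains personal medical information). Applying paragraphs (f)–(l): (f) is engaged (a current Class 1 Notice is held), but yields to (g): (g) applies — a current General Registration is held. (h) applies (the baseline figure is 169, meeting the 158 threshold), but is set aside by (i): (i) operates against (h): the coverage ratio is 17%, below the 22% limit. (j) applies (the record's age is 11 years, meeting the 11 years threshold), but is overridden by (k): (k) operates against (j): a current Category B Certificate is held. (l), which would lift (k), is not triggered — aggregate throughput is 7,150 units, not less than 7,090 units. So (a) applies.
Exception (b) does not apply: the briefing note relates to a closed matter.
Exception (c) requires that the record is subject to attorney-client privilege; but the briefing note carries no privilege marking, so (c) is unavailable.
Exception (d)'s conditions are all satisfied: assessed value is $223,500, below the $227,000 limit; a current Annual Waiver is held; the briefing note is an unadopted draft. Turning to paragraph (m): (m) operates against (d): the registered capacity is 610 units, less than the 790 units limit. Exception (d) does not apply.
All of (e)'s requirements are met (a current Class 2 Exemption Letter is held; a current Standing Declaration is held). But: (n) operates against (e): the compliance score is 60 points, under the 71 points limit. (o) is inapplicable (Farouk is not the subject of the briefing note), so (n) stands. Exception (e) does not apply.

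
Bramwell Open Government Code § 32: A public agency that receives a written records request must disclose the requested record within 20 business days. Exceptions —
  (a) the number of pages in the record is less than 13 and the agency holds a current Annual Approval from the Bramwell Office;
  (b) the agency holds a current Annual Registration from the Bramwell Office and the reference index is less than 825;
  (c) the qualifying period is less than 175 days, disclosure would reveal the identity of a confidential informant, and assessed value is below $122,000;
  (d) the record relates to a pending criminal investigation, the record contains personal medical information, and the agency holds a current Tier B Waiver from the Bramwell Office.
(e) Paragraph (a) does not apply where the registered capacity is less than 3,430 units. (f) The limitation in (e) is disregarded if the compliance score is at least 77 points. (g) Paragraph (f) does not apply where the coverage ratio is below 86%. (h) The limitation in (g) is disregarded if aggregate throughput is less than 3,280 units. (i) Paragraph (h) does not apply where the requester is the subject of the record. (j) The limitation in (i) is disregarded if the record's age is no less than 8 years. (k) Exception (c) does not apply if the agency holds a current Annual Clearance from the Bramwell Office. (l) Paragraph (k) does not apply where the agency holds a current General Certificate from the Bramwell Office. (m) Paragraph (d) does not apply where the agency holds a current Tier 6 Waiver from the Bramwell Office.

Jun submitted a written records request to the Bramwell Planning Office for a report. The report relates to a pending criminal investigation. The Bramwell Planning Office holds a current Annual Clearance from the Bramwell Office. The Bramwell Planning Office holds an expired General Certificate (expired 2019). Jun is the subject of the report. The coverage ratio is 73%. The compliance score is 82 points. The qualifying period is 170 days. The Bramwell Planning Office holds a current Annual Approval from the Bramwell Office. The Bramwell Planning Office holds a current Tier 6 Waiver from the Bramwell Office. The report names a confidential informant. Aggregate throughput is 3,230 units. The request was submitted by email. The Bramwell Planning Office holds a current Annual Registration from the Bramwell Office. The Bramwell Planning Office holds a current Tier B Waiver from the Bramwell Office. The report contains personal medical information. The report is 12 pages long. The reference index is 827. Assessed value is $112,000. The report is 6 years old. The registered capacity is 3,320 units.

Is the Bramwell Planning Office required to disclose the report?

Yes — the Bramwell Planning Office must disclose the report.

All of (a)'s requirements are met (the number of pages in the record is 12, less than the 13 limit; a current Annual Approval is held). But applying paragraphs (e)–(j): (e) operates against (a): the registered capacity is 3,320 units, less than the 3,430 units limit. (f) would limit (e) — the compliance score is 82 points, meeting the 77 points threshold — but (g) sets (f) aside: (g) operates — the coverage ratio is 73%, below the 86% limit. (h) would limit (g) — aggregate throughput is 3,230 units, less than the 3,280 units limit — but (i) sets (h) aside: (i) operates against (h): Jun is the subject of the report. (j) is not triggered (the record's age is 6 years, short of 8 years), so (i) stands. So (a) is unavailable.
Exception (b) fails — the reference index is 827, not less than 825.
Exception (c)'s conditions are all satisfied: the qualifying period is 170 days, less than the 175 days limit; the report names a confidential informant; assessed value is $112,000, below the $122,000 limit. But applying paragraphs (k)–(l): (k) applies — a current Annual Clearance is held. (l) is not triggered (no current General Certificate is held), so (k) stands. Exception (c) does not apply.
All of (d)'s requirements are met (the report relates to a pending investigation; the report contains personal medical information; a current Tier B Waiver is held). But applying paragraph (m): (m) operates — a current Tier 6 Waiver is held. (d) is therefore removed.
No exception displaces § 32.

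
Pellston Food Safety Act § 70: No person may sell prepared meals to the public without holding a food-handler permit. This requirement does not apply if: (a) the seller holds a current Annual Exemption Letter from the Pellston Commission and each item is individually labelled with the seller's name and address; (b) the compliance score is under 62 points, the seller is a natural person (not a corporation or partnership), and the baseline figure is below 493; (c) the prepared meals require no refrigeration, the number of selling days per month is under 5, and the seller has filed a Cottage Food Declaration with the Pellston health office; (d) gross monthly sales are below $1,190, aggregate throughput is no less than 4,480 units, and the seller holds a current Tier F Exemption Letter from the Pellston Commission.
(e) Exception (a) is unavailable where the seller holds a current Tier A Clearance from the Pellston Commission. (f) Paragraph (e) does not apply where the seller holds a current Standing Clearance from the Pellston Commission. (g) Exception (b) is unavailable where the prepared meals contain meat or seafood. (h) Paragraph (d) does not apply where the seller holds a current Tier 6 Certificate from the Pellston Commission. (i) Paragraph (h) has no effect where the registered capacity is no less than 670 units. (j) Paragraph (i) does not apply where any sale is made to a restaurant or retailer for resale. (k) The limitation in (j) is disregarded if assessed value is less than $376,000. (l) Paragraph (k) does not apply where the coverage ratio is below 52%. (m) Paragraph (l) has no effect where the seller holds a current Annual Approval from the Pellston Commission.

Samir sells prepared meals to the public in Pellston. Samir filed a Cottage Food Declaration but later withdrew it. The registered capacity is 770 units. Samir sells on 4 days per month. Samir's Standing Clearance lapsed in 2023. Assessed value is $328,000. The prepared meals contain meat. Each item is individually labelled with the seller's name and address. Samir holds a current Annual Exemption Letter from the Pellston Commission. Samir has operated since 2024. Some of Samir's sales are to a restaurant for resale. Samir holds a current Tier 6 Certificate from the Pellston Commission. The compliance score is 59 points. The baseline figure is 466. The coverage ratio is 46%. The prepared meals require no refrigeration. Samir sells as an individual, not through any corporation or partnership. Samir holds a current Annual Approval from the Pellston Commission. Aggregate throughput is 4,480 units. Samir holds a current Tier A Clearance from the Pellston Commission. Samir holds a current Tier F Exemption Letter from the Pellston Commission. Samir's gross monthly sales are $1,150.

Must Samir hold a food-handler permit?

Exception (a) is satisfied on its face — a current Annual Exemption Letter is held; items are individually labelled. Turning to paragraphs (e)–(f): (e) operates against (a): a current Tier A Clearance is held. (f), which would lift (e), is inapplicable — the Standing Clearance is not current. (a) is therefore removed.
All of (b)'s requirements are met (the compliance score is 59 points, under the 62 points limit; the seller is a natural person; the baseline figure is 466, below the 493 limit). However, paragraph (g) must be considered: (g) operates — the prepared meals contain meat. Exception (b) does not apply.
Exception (c) requires that the seller has filed a Cottage Food Declaration with the Pellston health office; but the Cottage Food Declaration was withdrawn, so (c) is unavailable.
Exception (d)'s conditions are all satisfied: gross monthly sales are $1,150, below the $1,190 limit; aggregate throughput is 4,480 units, meeting the 4,480 units threshold; a current Tier F Exemption Letter is held. As to paragraphs (h)–(m): (h) would limit (d) — a current Tier 6 Certificate is held — but (i) sets (h) aside: (i) operates — the registered capacity is 770 units, meeting the 670 units threshold. (j) is engaged (some sales are to a restaurant for resale), but is overridden by (k): (k) applies — assessed value is $328,000, less than the $376,000 limit. (l) would limit (k) — the coverage ratio is 46%, below the 52% limit — but (m) sets (l) aside: (m) operates against (l): a current Annual Approval is held. (d) remains available.

No — exception (d) applies; Samir is not required to hold a food-handler permit.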